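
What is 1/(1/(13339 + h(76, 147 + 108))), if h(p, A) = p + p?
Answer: 13491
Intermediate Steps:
h(p, A) = 2*p
1/(1/(13339 + h(76, 147 + 108))) = 1/(1/(13339 + 2*76)) = 1/(1/(13339 + 152)) = 1/(1/13491) = 13491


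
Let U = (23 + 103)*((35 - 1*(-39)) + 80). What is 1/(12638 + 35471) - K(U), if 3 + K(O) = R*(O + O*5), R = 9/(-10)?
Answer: 25205411612/240545 ≈ 1.0478e+5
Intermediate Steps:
R = -9/10 (R = 9*(-⅒) = -9/10 ≈ -0.90000)
U = 19404 (U = 126*((35 + 39) + 80) = 126*(74 + 80) = 126*154 = 19404)
K(O) = -3 - 27*O/5 (K(O) = -3 - 9*(O + O*5)/10 = -3 - 9*(O + 5*O)/10 = -3 - 27*O/5)
1/(12638 + 35471) - K(U) = 1/(12638 + 35471) - (-3 - 27/5*19404) = 1/48109 - (-3 - 523908/5) = 1/48109 - 1*(-523923/5) = 1/48109 + 523923/5 = 25205411612/240545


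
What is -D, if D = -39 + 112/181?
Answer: 6947/181 ≈ 38.381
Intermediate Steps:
D = -6947/181 (D = -39 + 112*(1/181) = -39 + 112/181 = -6947/181 ≈ -38.381)
-D = -1*(-6947/181) = 6947/181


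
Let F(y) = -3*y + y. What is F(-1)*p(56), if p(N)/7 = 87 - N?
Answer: 434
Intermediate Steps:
p(N) = 609 - 7*N (p(N) = 7*(87 - N) = 609 - 7*N)
F(y) = -2*y
F(-1)*p(56) = (-2*(-1))*(609 - 7*56) = 2*(609 - 392) = 2*217 = 434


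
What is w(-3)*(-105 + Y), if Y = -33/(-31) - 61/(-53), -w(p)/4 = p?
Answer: -2026500/1643 ≈ -1233.4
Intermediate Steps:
w(p) = -4*p
Y = 3640/1643 (Y = -33*(-1/31) - 61*(-1/53) = 33/31 + 61/53 = 3640/1643 ≈ 2.2155)
w(-3)*(-105 + Y) = (-4*(-3))*(-105 + 3640/1643) = 12*(-168875/1643) = -2026500/1643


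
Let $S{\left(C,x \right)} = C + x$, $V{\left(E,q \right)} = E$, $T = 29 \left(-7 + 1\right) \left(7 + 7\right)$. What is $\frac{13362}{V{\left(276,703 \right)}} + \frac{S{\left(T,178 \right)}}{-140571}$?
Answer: $\frac{313155485}{6466266} \approx 48.429$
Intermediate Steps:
$T = -2436$ ($T = 29 \left(\left(-6\right) 14\right) = 29 \left(-84\right) = -2436$)
$\frac{13362}{V{\left(276,703 \right)}} + \frac{S{\left(T,178 \right)}}{-140571} = \frac{13362}{276} + \frac{-2436 + 178}{-140571} = 13362 \cdot \frac{1}{276} - - \frac{2258}{140571} = \frac{2227}{46} + \frac{2258}{140571} = \frac{313155485}{6466266}$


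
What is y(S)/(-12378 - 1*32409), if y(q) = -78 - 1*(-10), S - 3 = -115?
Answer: 68/44787 ≈ 0.0015183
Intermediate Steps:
S = -112 (S = 3 - 115 = -112)
y(q) = -68 (y(q) = -78 + 10 = -68)
y(S)/(-12378 - 1*32409) = -68/(-12378 - 1*32409) = -68/(-12378 - 32409) = -68/(-44787) = -68*(-1/44787) = 68/44787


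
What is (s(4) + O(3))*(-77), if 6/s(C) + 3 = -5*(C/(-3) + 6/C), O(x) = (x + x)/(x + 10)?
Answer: 25410/299 ≈ 84.983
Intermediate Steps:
O(x) = 2*x/(10 + x) (O(x) = (2*x)/(10 + x) = 2*x/(10 + x))
s(C) = 6/(-3 - 30/C + 5*C/3) (s(C) = 6/(-3 - 5*(C/(-3) + 6/C)) = 6/(-3 - 5*(C*(-1/3) + 6/C)) = 6/(-3 - 5*(-C/3 + 6/C)) = 6/(-3 - 5*(6/C - C/3)) = 6/(-3 + (-30/C + 5*C/3)) = 6/(-3 - 30/C + 5*C/3))
(s(4) + O(3))*(-77) = (18*4/(-90 - 9*4 + 5*4**2) + 2*3/(10 + 3))*(-77) = (18*4/(-90 - 36 + 5*16) + 2*3/13)*(-77) = (18*4/(-90 - 36 + 80) + 2*3*(1/13))*(-77) = (18*4/(-46) + 6/13)*(-77) = (18*4*(-1/46) + 6/13)*(-77) = (-36/23 + 6/13)*(-77) = -330/299*(-77) = 25410/299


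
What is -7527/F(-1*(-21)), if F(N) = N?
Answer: -2509/7 ≈ -358.43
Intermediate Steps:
-7527/F(-1*(-21)) = -7527/((-1*(-21))) = -7527/21 = -7527*1/21 = -2509/7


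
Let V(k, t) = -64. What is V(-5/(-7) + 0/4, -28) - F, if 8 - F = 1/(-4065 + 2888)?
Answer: -84745/1177 ≈ -72.001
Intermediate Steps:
F = 9417/1177 (F = 8 - 1/(-4065 + 2888) = 8 - 1/(-1177) = 8 - 1*(-1/1177) = 8 + 1/1177 = 9417/1177 ≈ 8.0009)
V(-5/(-7) + 0/4, -28) - F = -64 - 1*9417/1177 = -64 - 9417/1177 = -84745/1177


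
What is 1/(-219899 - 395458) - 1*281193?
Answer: -173034080902/615357 ≈ -2.8119e+5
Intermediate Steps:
1/(-219899 - 395458) - 1*281193 = 1/(-615357) - 281193 = -1/615357 - 281193 = -173034080902/615357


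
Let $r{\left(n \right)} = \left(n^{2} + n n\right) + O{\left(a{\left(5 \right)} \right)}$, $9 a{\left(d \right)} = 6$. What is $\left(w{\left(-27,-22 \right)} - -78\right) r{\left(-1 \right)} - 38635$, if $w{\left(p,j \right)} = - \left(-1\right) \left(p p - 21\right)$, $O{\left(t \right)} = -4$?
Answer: $-40207$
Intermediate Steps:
$a{\left(d \right)} = \frac{2}{3}$ ($a{\left(d \right)} = \frac{1}{9} \cdot 6 = \frac{2}{3}$)
$r{\left(n \right)} = -4 + 2 n^{2}$ ($r{\left(n \right)} = \left(n^{2} + n n\right) - 4 = \left(n^{2} + n^{2}\right) - 4 = 2 n^{2} - 4 = -4 + 2 n^{2}$)
$w{\left(p,j \right)} = -21 + p^{2}$ ($w{\left(p,j \right)} = - \left(-1\right) \left(p^{2} - 21\right) = - \left(-1\right) \left(-21 + p^{2}\right) = - (21 - p^{2}) = -21 + p^{2}$)
$\left(w{\left(-27,-22 \right)} - -78\right) r{\left(-1 \right)} - 38635 = \left(\left(-21 + \left(-27\right)^{2}\right) - -78\right) \left(-4 + 2 \left(-1\right)^{2}\right) - 38635 = \left(\left(-21 + 729\right) + 78\right) \left(-4 + 2 \cdot 1\right) - 38635 = \left(708 + 78\right) \left(-4 + 2\right) - 38635 = 786 \left(-2\right) - 38635 = -1572 - 38635 = -40207$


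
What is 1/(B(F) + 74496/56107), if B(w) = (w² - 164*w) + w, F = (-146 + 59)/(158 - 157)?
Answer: 56107/1220401746 ≈ 4.5974e-5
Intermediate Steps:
F = -87 (F = -87/1 = -87*1 = -87)
B(w) = w² - 163*w
1/(B(F) + 74496/56107) = 1/(-87*(-163 - 87) + 74496/56107) = 1/(-87*(-250) + 74496*(1/56107)) = 1/(21750 + 74496/56107) = 1/(1220401746/56107) = 56107/1220401746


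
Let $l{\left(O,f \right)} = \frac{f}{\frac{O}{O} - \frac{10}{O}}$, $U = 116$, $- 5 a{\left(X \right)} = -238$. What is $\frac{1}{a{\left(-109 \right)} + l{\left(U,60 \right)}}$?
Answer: $\frac{265}{30014} \approx 0.0088292$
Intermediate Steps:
$a{\left(X \right)} = \frac{238}{5}$ ($a{\left(X \right)} = \left(- \frac{1}{5}\right) \left(-238\right) = \frac{238}{5}$)
$l{\left(O,f \right)} = \frac{f}{1 - \frac{10}{O}}$
$\frac{1}{a{\left(-109 \right)} + l{\left(U,60 \right)}} = \frac{1}{\frac{238}{5} + 116 \cdot 60 \frac{1}{-10 + 116}} = \frac{1}{\frac{238}{5} + 116 \cdot 60 \cdot \frac{1}{106}} = \frac{1}{\frac{238}{5} + \frac{3480}{53}} = \frac{1}{\frac{30014}{265}} = \frac{265}{30014}$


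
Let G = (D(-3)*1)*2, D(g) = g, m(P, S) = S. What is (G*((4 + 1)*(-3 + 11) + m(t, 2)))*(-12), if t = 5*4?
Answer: 3024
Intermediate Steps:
t = 20
G = -6 (G = -3*1*2 = -3*2 = -6)
(G*((4 + 1)*(-3 + 11) + m(t, 2)))*(-12) = -6*((4 + 1)*(-3 + 11) + 2)*(-12) = -6*(5*8 + 2)*(-12) = -6*(40 + 2)*(-12) = -6*42*(-12) = -252*(-12) = 3024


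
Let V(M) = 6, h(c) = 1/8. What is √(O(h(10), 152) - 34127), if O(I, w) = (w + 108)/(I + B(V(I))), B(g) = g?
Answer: I*√1670143/7 ≈ 184.62*I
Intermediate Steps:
h(c) = ⅛
O(I, w) = (108 + w)/(6 + I) (O(I, w) = (w + 108)/(I + 6) = (108 + w)/(6 + I))
√(O(h(10), 152) - 34127) = √((108 + 152)/(6 + ⅛) - 34127) = √(260/(49/8) - 34127) = √((8/49)*260 - 34127) = √(2080/49 - 34127) = √(-1670143/49) = I*√1670143/7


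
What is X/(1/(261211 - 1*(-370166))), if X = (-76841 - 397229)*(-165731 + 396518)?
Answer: -69078448105584930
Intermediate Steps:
X = -109409193090 (X = -474070*230787 = -109409193090)
X/(1/(261211 - 1*(-370166))) = -109409193090/(1/(261211 - 1*(-370166))) = -109409193090/(1/(261211 + 370166)) = -109409193090/(1/631377) = -109409193090/1/631377 = -109409193090*631377 = -69078448105584930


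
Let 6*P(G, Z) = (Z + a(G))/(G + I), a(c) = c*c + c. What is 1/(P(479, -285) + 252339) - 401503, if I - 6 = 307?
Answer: -17834831113831/44420169 ≈ -4.0150e+5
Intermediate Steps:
I = 313 (I = 6 + 307 = 313)
a(c) = c + c² (a(c) = c² + c = c + c²)
P(G, Z) = (Z + G*(1 + G))/(6*(313 + G)) (P(G, Z) = ((Z + G*(1 + G))/(G + 313))/6 = ((Z + G*(1 + G))/(313 + G))/6 = (Z + G*(1 + G))/(6*(313 + G)))
1/(P(479, -285) + 252339) - 401503 = 1/((-285 + 479*(1 + 479))/(6*(313 + 479)) + 252339) - 401503 = 1/((⅙)*(-285 + 479*480)/792 + 252339) - 401503 = 1/((⅙)*(1/792)*(-285 + 229920) + 252339) - 401503 = 1/((⅙)*(1/792)*229635 + 252339) - 401503 = 1/(8505/176 + 252339) - 401503 = 1/(44420169/176) - 401503 = 176/44420169 - 401503 = -17834831113831/44420169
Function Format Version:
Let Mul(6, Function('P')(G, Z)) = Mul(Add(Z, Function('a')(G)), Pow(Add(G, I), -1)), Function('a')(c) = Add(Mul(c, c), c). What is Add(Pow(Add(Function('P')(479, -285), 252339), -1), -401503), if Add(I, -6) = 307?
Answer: Rational(-17834831113831, 44420169) ≈ -4.0150e+5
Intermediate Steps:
I = 313 (I = Add(6, 307) = 313)
Function('a')(c) = Add(c, Pow(c, 2)) (Function('a')(c) = Add(Pow(c, 2), c) = Add(c, Pow(c, 2)))
Function('P')(G, Z) = Mul(Rational(1, 6), Pow(Add(313, G), -1), Add(Z, Mul(G, Add(1, G)))) (Function('P')(G, Z) = Mul(Rational(1, 6), Mul(Add(Z, Mul(G, Add(1, G))), Pow(Add(G, 313), -1))) = Mul(Rational(1, 6), Mul(Add(Z, Mul(G, Add(1, G))), Pow(Add(313, G), -1))) = Mul(Rational(1, 6), Mul(Pow(Add(313, G), -1), Add(Z, Mul(G, Add(1, G))))) = Mul(Rational(1, 6), Pow(Add(313, G), -1), Add(Z, Mul(G, Add(1, G)))))
Add(Pow(Add(Function('P')(479, -285), 252339), -1), -401503) = Add(Pow(Add(Mul(Rational(1, 6), Pow(Add(313, 479), -1), Add(-285, Mul(479, Add(1, 479)))), 252339), -1), -401503) = Add(Pow(Add(Mul(Rational(1, 6), Pow(792, -1), Add(-285, Mul(479, 480))), 252339), -1), -401503) = Add(Pow(Add(Mul(Rational(1, 6), Rational(1, 792), Add(-285, 229920)), 252339), -1), -401503) = Add(Pow(Add(Mul(Rational(1, 6), Rational(1, 792), 229635), 252339), -1), -401503) = Add(Pow(Add(Rational(8505, 176), 252339), -1), -401503) = Add(Pow(Rational(44420169, 176), -1), -401503) = Add(Rational(176, 44420169), -401503) = Rational(-17834831113831, 44420169)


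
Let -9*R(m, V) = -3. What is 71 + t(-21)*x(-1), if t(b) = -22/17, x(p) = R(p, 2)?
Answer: 3599/51 ≈ 70.569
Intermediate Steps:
R(m, V) = ⅓ (R(m, V) = -⅑*(-3) = ⅓)
x(p) = ⅓
t(b) = -22/17 (t(b) = -22*1/17 = -22/17)
71 + t(-21)*x(-1) = 71 - 22/17*⅓ = 71 - 22/51 = 3599/51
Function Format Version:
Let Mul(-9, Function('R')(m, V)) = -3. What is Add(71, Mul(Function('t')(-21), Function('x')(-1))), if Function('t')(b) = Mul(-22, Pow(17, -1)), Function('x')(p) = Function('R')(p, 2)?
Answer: Rational(3599, 51) ≈ 70.569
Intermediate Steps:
Function('R')(m, V) = Rational(1, 3) (Function('R')(m, V) = Mul(Rational(-1, 9), -3) = Rational(1, 3))
Function('x')(p) = Rational(1, 3)
Function('t')(b) = Rational(-22, 17) (Function('t')(b) = Mul(-22, Rational(1, 17)) = Rational(-22, 17))
Add(71, Mul(Function('t')(-21), Function('x')(-1))) = Add(71, Mul(Rational(-22, 17), Rational(1, 3))) = Add(71, Rational(-22, 51)) = Rational(3599, 51)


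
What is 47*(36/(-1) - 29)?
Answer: -3055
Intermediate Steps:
47*(36/(-1) - 29) = 47*(36*(-1) - 29) = 47*(-36 - 29) = 47*(-65) = -3055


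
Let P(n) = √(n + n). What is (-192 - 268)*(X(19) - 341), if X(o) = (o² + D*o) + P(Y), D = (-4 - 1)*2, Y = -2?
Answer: 78200 - 920*I ≈ 78200.0 - 920.0*I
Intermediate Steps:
D = -10 (D = -5*2 = -10)
P(n) = √2*√n (P(n) = √(2*n) = √2*√n)
X(o) = o² - 10*o + 2*I (X(o) = (o² - 10*o) + √2*√(-2) = (o² - 10*o) + √2*(I*√2) = (o² - 10*o) + 2*I = o² - 10*o + 2*I)
(-192 - 268)*(X(19) - 341) = (-192 - 268)*((19² - 10*19 + 2*I) - 341) = -460*((361 - 190 + 2*I) - 341) = -460*((171 + 2*I) - 341) = -460*(-170 + 2*I) = 78200 - 920*I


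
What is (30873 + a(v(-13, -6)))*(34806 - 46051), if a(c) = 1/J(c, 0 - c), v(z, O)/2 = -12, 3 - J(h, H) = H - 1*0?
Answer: -7290493340/21 ≈ -3.4717e+8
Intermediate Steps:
J(h, H) = 3 - H (J(h, H) = 3 - (H - 1*0) = 3 - (H + 0) = 3 - H)
v(z, O) = -24 (v(z, O) = 2*(-12) = -24)
a(c) = 1/(3 + c) (a(c) = 1/(3 - (0 - c)) = 1/(3 - (-1)*c) = 1/(3 + c))
(30873 + a(v(-13, -6)))*(34806 - 46051) = (30873 + 1/(3 - 24))*(34806 - 46051) = (30873 + 1/(-21))*(-11245) = (30873 - 1/21)*(-11245) = (648332/21)*(-11245) = -7290493340/21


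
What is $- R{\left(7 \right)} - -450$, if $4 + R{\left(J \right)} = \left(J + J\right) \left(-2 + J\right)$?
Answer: $384$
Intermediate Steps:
$R{\left(J \right)} = -4 + 2 J \left(-2 + J\right)$ ($R{\left(J \right)} = -4 + \left(J + J\right) \left(-2 + J\right) = -4 + 2 J \left(-2 + J\right)$)
$- R{\left(7 \right)} - -450 = - (-4 - 28 + 2 \cdot 7^{2}) - -450 = - (-4 - 28 + 2 \cdot 49) + 450 = - (-4 - 28 + 98) + 450 = \left(-1\right) 66 + 450 = -66 + 450 = 384$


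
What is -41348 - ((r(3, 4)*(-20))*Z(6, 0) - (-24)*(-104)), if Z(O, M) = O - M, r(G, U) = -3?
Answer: -39212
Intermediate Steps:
-41348 - ((r(3, 4)*(-20))*Z(6, 0) - (-24)*(-104)) = -41348 - ((-3*(-20))*(6 - 1*0) - (-24)*(-104)) = -41348 - (60*(6 + 0) - 1*2496) = -41348 - (60*6 - 2496) = -41348 - (360 - 2496) = -41348 - 1*(-2136) = -41348 + 2136 = -39212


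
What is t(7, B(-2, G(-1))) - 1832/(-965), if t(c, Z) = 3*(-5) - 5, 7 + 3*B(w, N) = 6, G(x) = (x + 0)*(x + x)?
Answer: -17468/965 ≈ -18.102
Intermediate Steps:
G(x) = 2*x² (G(x) = x*(2*x) = 2*x²)
B(w, N) = -⅓ (B(w, N) = -7/3 + (⅓)*6 = -7/3 + 2 = -⅓)
t(c, Z) = -20 (t(c, Z) = -15 - 5 = -20)
t(7, B(-2, G(-1))) - 1832/(-965) = -20 - 1832/(-965) = -20 - 1832*(-1)/965 = -20 - 1*(-1832/965) = -20 + 1832/965 = -17468/965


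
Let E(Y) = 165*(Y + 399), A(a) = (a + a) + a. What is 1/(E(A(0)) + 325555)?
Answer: 1/391390 ≈ 2.5550e-6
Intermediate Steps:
A(a) = 3*a (A(a) = 2*a + a = 3*a)
E(Y) = 65835 + 165*Y (E(Y) = 165*(399 + Y) = 65835 + 165*Y)
1/(E(A(0)) + 325555) = 1/((65835 + 165*(3*0)) + 325555) = 1/((65835 + 165*0) + 325555) = 1/((65835 + 0) + 325555) = 1/(65835 + 325555) = 1/391390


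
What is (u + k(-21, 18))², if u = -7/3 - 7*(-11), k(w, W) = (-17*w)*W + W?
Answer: 382437136/9 ≈ 4.2493e+7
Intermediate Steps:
k(w, W) = W - 17*W*w (k(w, W) = -17*W*w + W = W - 17*W*w)
u = 224/3 (u = -7*⅓ + 77 = -7/3 + 77 = 224/3 ≈ 74.667)
(u + k(-21, 18))² = (224/3 + 18*(1 - 17*(-21)))² = (224/3 + 18*(1 + 357))² = (224/3 + 18*358)² = (224/3 + 6444)² = (19556/3)² = 382437136/9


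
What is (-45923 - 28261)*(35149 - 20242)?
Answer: -1105860888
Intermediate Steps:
(-45923 - 28261)*(35149 - 20242) = -74184*14907 = -1105860888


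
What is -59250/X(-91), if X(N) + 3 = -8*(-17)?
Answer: -59250/133 ≈ -445.49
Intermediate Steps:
X(N) = 133 (X(N) = -3 - 8*(-17) = -3 + 136 = 133)
-59250/X(-91) = -59250/133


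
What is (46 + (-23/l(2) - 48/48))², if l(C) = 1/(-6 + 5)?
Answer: 4624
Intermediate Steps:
l(C) = -1 (l(C) = 1/(-1) = -1)
(46 + (-23/l(2) - 48/48))² = (46 + (-23/(-1) - 48/48))² = (46 + (-23*(-1) - 48*1/48))² = (46 + (23 - 1))² = (46 + 22)² = 68² = 4624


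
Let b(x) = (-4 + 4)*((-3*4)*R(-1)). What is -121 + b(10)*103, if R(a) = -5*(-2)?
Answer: -121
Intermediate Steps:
R(a) = 10
b(x) = 0 (b(x) = (-4 + 4)*(-3*4*10) = 0*(-12*10) = 0*(-120) = 0)
-121 + b(10)*103 = -121 + 0*103 = -121 + 0 = -121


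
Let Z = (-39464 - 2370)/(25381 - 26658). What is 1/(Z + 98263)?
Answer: 1277/125523685 ≈ 1.0173e-5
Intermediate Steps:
Z = 41834/1277 (Z = -41834/(-1277) = -41834*(-1/1277) = 41834/1277 ≈ 32.760)
1/(Z + 98263) = 1/(41834/1277 + 98263) = 1/(125523685/1277) = 1277/125523685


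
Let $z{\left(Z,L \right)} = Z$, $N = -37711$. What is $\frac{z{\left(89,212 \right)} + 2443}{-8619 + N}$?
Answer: $- \frac{1266}{23165} \approx -0.054651$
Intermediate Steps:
$\frac{z{\left(89,212 \right)} + 2443}{-8619 + N} = \frac{89 + 2443}{-8619 - 37711} = \frac{2532}{-46330} = 2532 \left(- \frac{1}{46330}\right) = - \frac{1266}{23165}$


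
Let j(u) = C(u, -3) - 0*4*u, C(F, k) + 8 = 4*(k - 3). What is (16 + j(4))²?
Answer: 256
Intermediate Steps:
C(F, k) = -20 + 4*k (C(F, k) = -8 + 4*(k - 3) = -8 + 4*(-3 + k) = -8 + (-12 + 4*k) = -20 + 4*k)
j(u) = -32 (j(u) = (-20 + 4*(-3)) - 0*4*u = (-20 - 12) - 0*u = -32 - 1*0 = -32 + 0 = -32)
(16 + j(4))² = (16 - 32)² = (-16)² = 256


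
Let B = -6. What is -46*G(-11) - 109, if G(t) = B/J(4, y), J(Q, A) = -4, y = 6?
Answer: -178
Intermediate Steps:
G(t) = 3/2 (G(t) = -6/(-4) = -6*(-1/4) = 3/2)
-46*G(-11) - 109 = -46*3/2 - 109 = -69 - 109 = -178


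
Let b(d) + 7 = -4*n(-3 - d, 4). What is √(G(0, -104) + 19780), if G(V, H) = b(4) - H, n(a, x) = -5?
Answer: √19897 ≈ 141.06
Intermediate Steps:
b(d) = 13 (b(d) = -7 - 4*(-5) = -7 + 20 = 13)
G(V, H) = 13 - H
√(G(0, -104) + 19780) = √((13 - 1*(-104)) + 19780) = √((13 + 104) + 19780) = √(117 + 19780) = √19897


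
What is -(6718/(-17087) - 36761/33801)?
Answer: 855210325/577557687 ≈ 1.4807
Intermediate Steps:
-(6718/(-17087) - 36761/33801) = -(6718*(-1/17087) - 36761*1/33801) = -(-6718/17087 - 36761/33801) = -1*(-855210325/577557687) = 855210325/577557687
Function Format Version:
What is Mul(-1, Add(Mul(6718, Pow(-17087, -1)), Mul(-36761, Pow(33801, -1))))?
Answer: Rational(855210325, 577557687) ≈ 1.4807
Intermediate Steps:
Mul(-1, Add(Mul(6718, Pow(-17087, -1)), Mul(-36761, Pow(33801, -1)))) = Mul(-1, Add(Mul(6718, Rational(-1, 17087)), Mul(-36761, Rational(1, 33801)))) = Mul(-1, Add(Rational(-6718, 17087), Rational(-36761, 33801))) = Mul(-1, Rational(-855210325, 577557687)) = Rational(855210325, 577557687)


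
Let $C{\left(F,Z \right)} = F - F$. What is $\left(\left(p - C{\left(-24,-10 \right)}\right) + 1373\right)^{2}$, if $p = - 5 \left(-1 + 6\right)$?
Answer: $1817104$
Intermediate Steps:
$p = -25$ ($p = \left(-5\right) 5 = -25$)
$C{\left(F,Z \right)} = 0$
$\left(\left(p - C{\left(-24,-10 \right)}\right) + 1373\right)^{2} = \left(\left(-25 - 0\right) + 1373\right)^{2} = \left(\left(-25 + 0\right) + 1373\right)^{2} = \left(-25 + 1373\right)^{2} = 1348^{2} = 1817104$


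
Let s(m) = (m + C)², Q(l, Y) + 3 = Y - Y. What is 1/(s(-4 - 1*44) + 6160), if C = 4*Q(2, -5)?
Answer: 1/9760 ≈ 0.00010246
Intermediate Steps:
Q(l, Y) = -3 (Q(l, Y) = -3 + (Y - Y) = -3 + 0 = -3)
C = -12 (C = 4*(-3) = -12)
s(m) = (-12 + m)² (s(m) = (m - 12)² = (-12 + m)²)
1/(s(-4 - 1*44) + 6160) = 1/((-12 + (-4 - 1*44))² + 6160) = 1/((-12 + (-4 - 44))² + 6160) = 1/((-12 - 48)² + 6160) = 1/((-60)² + 6160) = 1/(3600 + 6160) = 1/9760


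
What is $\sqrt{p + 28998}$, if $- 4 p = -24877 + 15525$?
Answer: $2 \sqrt{7834} \approx 177.02$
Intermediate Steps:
$p = 2338$ ($p = - \frac{-24877 + 15525}{4} = \left(- \frac{1}{4}\right) \left(-9352\right) = 2338$)
$\sqrt{p + 28998} = \sqrt{2338 + 28998} = \sqrt{31336} = 2 \sqrt{7834}$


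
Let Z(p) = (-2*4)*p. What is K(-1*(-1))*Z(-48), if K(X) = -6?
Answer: -2304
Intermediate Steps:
Z(p) = -8*p
K(-1*(-1))*Z(-48) = -(-48)*(-48) = -6*384 = -2304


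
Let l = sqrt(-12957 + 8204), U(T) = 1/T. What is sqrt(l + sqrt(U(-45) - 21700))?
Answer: sqrt(15)*sqrt(I)*sqrt(sqrt(4882505) + 105*sqrt(97))/15 ≈ 10.398 + 10.398*I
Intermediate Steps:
l = 7*I*sqrt(97) (l = sqrt(-4753) = 7*I*sqrt(97) ≈ 68.942*I)
sqrt(l + sqrt(U(-45) - 21700)) = sqrt(7*I*sqrt(97) + sqrt(1/(-45) - 21700)) = sqrt(7*I*sqrt(97) + sqrt(-1/45 - 21700)) = sqrt(7*I*sqrt(97) + sqrt(-976501/45)) = sqrt(7*I*sqrt(97) + I*sqrt(4882505)/15)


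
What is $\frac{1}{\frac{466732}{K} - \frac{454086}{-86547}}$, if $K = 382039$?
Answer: $\frac{1574491873}{10184419798} \approx 0.1546$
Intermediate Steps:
$\frac{1}{\frac{466732}{K} - \frac{454086}{-86547}} = \frac{1}{\frac{466732}{382039} - \frac{454086}{-86547}} = \frac{1}{466732 \cdot \frac{1}{382039} - - \frac{151362}{28849}} = \frac{1}{\frac{66676}{54577} + \frac{151362}{28849}} = \frac{1}{\frac{10184419798}{1574491873}} = \frac{1574491873}{10184419798}$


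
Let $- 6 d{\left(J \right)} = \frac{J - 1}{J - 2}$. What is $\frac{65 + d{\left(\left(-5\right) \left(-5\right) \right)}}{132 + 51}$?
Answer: $\frac{497}{1403} \approx 0.35424$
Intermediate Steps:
$d{\left(J \right)} = - \frac{-1 + J}{6 \left(-2 + J\right)}$ ($d{\left(J \right)} = - \frac{\left(J - 1\right) \frac{1}{J - 2}}{6} = - \frac{\left(-1 + J\right) \frac{1}{-2 + J}}{6} = - \frac{\frac{1}{-2 + J} \left(-1 + J\right)}{6} = - \frac{-1 + J}{6 \left(-2 + J\right)}$)
$\frac{65 + d{\left(\left(-5\right) \left(-5\right) \right)}}{132 + 51} = \frac{65 + \frac{1 - \left(-5\right) \left(-5\right)}{6 \left(-2 - -25\right)}}{132 + 51} = \frac{65 + \frac{1 - 25}{6 \left(-2 + 25\right)}}{183} = \left(65 + \frac{1 - 25}{6 \cdot 23}\right) \frac{1}{183} = \left(65 + \frac{1}{6} \cdot \frac{1}{23} \left(-24\right)\right) \frac{1}{183} = \left(65 - \frac{4}{23}\right) \frac{1}{183} = \frac{1491}{23} \cdot \frac{1}{183} = \frac{497}{1403}$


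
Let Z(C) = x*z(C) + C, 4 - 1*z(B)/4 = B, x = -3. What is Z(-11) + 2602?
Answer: 2411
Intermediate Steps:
z(B) = 16 - 4*B
Z(C) = -48 + 13*C (Z(C) = -3*(16 - 4*C) + C = (-48 + 12*C) + C = -48 + 13*C)
Z(-11) + 2602 = (-48 + 13*(-11)) + 2602 = (-48 - 143) + 2602 = -191 + 2602 = 2411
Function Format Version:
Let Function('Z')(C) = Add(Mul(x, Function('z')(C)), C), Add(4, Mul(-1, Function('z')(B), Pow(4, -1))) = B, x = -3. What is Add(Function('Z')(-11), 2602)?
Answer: 2411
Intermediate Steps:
Function('z')(B) = Add(16, Mul(-4, B))
Function('Z')(C) = Add(-48, Mul(13, C)) (Function('Z')(C) = Add(Mul(-3, Add(16, Mul(-4, C))), C) = Add(Add(-48, Mul(12, C)), C) = Add(-48, Mul(13, C)))
Add(Function('Z')(-11), 2602) = Add(Add(-48, Mul(13, -11)), 2602) = Add(Add(-48, -143), 2602) = Add(-191, 2602) = 2411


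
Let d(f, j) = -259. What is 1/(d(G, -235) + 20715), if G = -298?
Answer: 1/20456 ≈ 4.8885e-5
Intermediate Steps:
1/(d(G, -235) + 20715) = 1/(-259 + 20715) = 1/20456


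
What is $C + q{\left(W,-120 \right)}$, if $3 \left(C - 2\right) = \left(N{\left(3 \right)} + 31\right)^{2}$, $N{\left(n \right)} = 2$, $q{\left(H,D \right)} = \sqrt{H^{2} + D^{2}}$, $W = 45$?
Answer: $365 + 15 \sqrt{73} \approx 493.16$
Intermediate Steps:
$q{\left(H,D \right)} = \sqrt{D^{2} + H^{2}}$
$C = 365$ ($C = 2 + \frac{\left(2 + 31\right)^{2}}{3} = 2 + \frac{33^{2}}{3} = 2 + \frac{1}{3} \cdot 1089 = 2 + 363 = 365$)
$C + q{\left(W,-120 \right)} = 365 + \sqrt{\left(-120\right)^{2} + 45^{2}} = 365 + \sqrt{14400 + 2025} = 365 + \sqrt{16425} = 365 + 15 \sqrt{73}$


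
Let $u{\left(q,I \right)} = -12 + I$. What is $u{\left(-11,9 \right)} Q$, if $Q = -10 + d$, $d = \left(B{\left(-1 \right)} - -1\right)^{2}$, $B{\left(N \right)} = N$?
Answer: $30$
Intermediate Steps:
$d = 0$ ($d = \left(-1 - -1\right)^{2} = \left(-1 + 1\right)^{2} = 0^{2} = 0$)
$Q = -10$ ($Q = -10 + 0 = -10$)
$u{\left(-11,9 \right)} Q = \left(-12 + 9\right) \left(-10\right) = \left(-3\right) \left(-10\right) = 30$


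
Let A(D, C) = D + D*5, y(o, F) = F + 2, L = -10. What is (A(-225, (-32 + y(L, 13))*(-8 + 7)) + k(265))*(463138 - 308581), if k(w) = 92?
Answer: -194432706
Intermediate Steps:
y(o, F) = 2 + F
A(D, C) = 6*D (A(D, C) = D + 5*D = 6*D)
(A(-225, (-32 + y(L, 13))*(-8 + 7)) + k(265))*(463138 - 308581) = (6*(-225) + 92)*(463138 - 308581) = (-1350 + 92)*154557 = -1258*154557 = -194432706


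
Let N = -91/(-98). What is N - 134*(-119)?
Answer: 223257/14 ≈ 15947.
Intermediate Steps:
N = 13/14 (N = -91*(-1/98) = 13/14 ≈ 0.92857)
N - 134*(-119) = 13/14 - 134*(-119) = 13/14 + 15946 = 223257/14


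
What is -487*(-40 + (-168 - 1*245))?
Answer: 220611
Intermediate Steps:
-487*(-40 + (-168 - 1*245)) = -487*(-40 + (-168 - 245)) = -487*(-40 - 413) = -487*(-453) = 220611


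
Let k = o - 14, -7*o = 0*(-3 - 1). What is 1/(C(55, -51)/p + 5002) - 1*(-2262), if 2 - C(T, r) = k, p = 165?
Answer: 1866932817/825346 ≈ 2262.0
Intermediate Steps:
o = 0 (o = -0*(-3 - 1) = -0*(-4) = -1/7*0 = 0)
k = -14 (k = 0 - 14 = -14)
C(T, r) = 16 (C(T, r) = 2 - 1*(-14) = 2 + 14 = 16)
1/(C(55, -51)/p + 5002) - 1*(-2262) = 1/(16/165 + 5002) - 1*(-2262) = 1/(16*(1/165) + 5002) + 2262 = 1/(16/165 + 5002) + 2262 = 1/(825346/165) + 2262 = 165/825346 + 2262 = 1866932817/825346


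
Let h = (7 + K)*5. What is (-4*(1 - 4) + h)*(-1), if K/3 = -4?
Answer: 13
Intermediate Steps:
K = -12 (K = 3*(-4) = -12)
h = -25 (h = (7 - 12)*5 = -5*5 = -25)
(-4*(1 - 4) + h)*(-1) = (-4*(1 - 4) - 25)*(-1) = (-4*(-3) - 25)*(-1) = (12 - 25)*(-1) = -13*(-1) = 13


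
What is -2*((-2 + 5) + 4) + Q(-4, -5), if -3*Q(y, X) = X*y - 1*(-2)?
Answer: -64/3 ≈ -21.333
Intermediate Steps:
Q(y, X) = -⅔ - X*y/3 (Q(y, X) = -(X*y - 1*(-2))/3 = -(X*y + 2)/3 = -(2 + X*y)/3 = -⅔ - X*y/3)
-2*((-2 + 5) + 4) + Q(-4, -5) = -2*((-2 + 5) + 4) + (-⅔ - ⅓*(-5)*(-4)) = -2*(3 + 4) + (-⅔ - 20/3) = -2*7 - 22/3 = -14 - 22/3 = -64/3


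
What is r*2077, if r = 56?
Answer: 116312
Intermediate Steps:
r*2077 = 56*2077 = 116312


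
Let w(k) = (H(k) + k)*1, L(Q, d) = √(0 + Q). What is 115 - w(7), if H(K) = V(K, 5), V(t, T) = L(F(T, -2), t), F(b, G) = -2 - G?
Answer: 108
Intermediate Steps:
L(Q, d) = √Q
V(t, T) = 0 (V(t, T) = √(-2 - 1*(-2)) = √(-2 + 2) = √0 = 0)
H(K) = 0
w(k) = k (w(k) = (0 + k)*1 = k*1 = k)
115 - w(7) = 115 - 1*7 = 115 - 7 = 108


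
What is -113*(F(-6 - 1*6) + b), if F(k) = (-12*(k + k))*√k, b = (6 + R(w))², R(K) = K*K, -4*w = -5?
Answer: -1654433/256 - 65088*I*√3 ≈ -6462.6 - 1.1274e+5*I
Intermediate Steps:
w = 5/4 (w = -¼*(-5) = 5/4 ≈ 1.2500)
R(K) = K²
b = 14641/256 (b = (6 + (5/4)²)² = (6 + 25/16)² = (121/16)² = 14641/256 ≈ 57.191)
F(k) = -24*k^(3/2) (F(k) = (-24*k)*√k = -24*k^(3/2))
-113*(F(-6 - 1*6) + b) = -113*(-24*(-6 - 1*6)^(3/2) + 14641/256) = -113*(-24*(-6 - 6)^(3/2) + 14641/256) = -113*(-(-576)*I*√3 + 14641/256) = -113*(576*I*√3 + 14641/256) = -113*(14641/256 + 576*I*√3) = -1654433/256 - 65088*I*√3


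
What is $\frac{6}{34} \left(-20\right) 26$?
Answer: $- \frac{1560}{17} \approx -91.765$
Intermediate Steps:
$\frac{6}{34} \left(-20\right) 26 = 6 \cdot \frac{1}{34} \left(-20\right) 26 = \frac{3}{17} \left(-20\right) 26 = \left(- \frac{60}{17}\right) 26 = - \frac{1560}{17}$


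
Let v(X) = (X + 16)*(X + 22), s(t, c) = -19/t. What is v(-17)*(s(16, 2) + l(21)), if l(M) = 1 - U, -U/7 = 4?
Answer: -2225/16 ≈ -139.06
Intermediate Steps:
U = -28 (U = -7*4 = -28)
l(M) = 29 (l(M) = 1 - 1*(-28) = 1 + 28 = 29)
v(X) = (16 + X)*(22 + X)
v(-17)*(s(16, 2) + l(21)) = (352 + (-17)² + 38*(-17))*(-19/16 + 29) = (352 + 289 - 646)*(-19*1/16 + 29) = -5*(-19/16 + 29) = -5*445/16 = -2225/16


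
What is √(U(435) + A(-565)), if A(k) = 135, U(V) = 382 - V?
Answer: √82 ≈ 9.0554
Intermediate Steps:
√(U(435) + A(-565)) = √((382 - 1*435) + 135) = √((382 - 435) + 135) = √(-53 + 135) = √82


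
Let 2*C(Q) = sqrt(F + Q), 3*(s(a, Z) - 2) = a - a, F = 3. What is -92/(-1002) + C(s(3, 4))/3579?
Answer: 46/501 + sqrt(5)/7158 ≈ 0.092129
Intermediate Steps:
s(a, Z) = 2 (s(a, Z) = 2 + (a - a)/3 = 2 + (1/3)*0 = 2 + 0 = 2)
C(Q) = sqrt(3 + Q)/2
-92/(-1002) + C(s(3, 4))/3579 = -92/(-1002) + (sqrt(3 + 2)/2)/3579 = -92*(-1/1002) + (sqrt(5)/2)*(1/3579) = 46/501 + sqrt(5)/7158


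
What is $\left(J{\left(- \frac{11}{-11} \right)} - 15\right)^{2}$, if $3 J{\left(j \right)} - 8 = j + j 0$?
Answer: $144$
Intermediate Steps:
$J{\left(j \right)} = \frac{8}{3} + \frac{j}{3}$ ($J{\left(j \right)} = \frac{8}{3} + \frac{j + j 0}{3} = \frac{8}{3} + \frac{j + 0}{3} = \frac{8}{3} + \frac{j}{3}$)
$\left(J{\left(- \frac{11}{-11} \right)} - 15\right)^{2} = \left(\left(\frac{8}{3} + \frac{\left(-11\right) \frac{1}{-11}}{3}\right) - 15\right)^{2} = \left(\left(\frac{8}{3} + \frac{\left(-11\right) \left(- \frac{1}{11}\right)}{3}\right) - 15\right)^{2} = \left(\left(\frac{8}{3} + \frac{1}{3} \cdot 1\right) - 15\right)^{2} = \left(\left(\frac{8}{3} + \frac{1}{3}\right) - 15\right)^{2} = \left(3 - 15\right)^{2} = \left(-12\right)^{2} = 144$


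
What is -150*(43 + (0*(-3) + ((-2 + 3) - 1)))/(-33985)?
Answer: 1290/6797 ≈ 0.18979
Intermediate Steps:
-150*(43 + (0*(-3) + ((-2 + 3) - 1)))/(-33985) = -150*(43 + (0 + (1 - 1)))*(-1/33985) = -150*(43 + (0 + 0))*(-1/33985) = -150*(43 + 0)*(-1/33985) = -150*43*(-1/33985) = -6450*(-1/33985) = 1290/6797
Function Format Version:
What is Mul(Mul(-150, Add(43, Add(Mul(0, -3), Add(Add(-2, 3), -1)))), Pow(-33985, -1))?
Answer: Rational(1290, 6797) ≈ 0.18979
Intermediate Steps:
Mul(Mul(-150, Add(43, Add(Mul(0, -3), Add(Add(-2, 3), -1)))), Pow(-33985, -1)) = Mul(Mul(-150, Add(43, Add(0, Add(1, -1)))), Rational(-1, 33985)) = Mul(Mul(-150, Add(43, Add(0, 0))), Rational(-1, 33985)) = Mul(Mul(-150, Add(43, 0)), Rational(-1, 33985)) = Mul(Mul(-150, 43), Rational(-1, 33985)) = Mul(-6450, Rational(-1, 33985)) = Rational(1290, 6797)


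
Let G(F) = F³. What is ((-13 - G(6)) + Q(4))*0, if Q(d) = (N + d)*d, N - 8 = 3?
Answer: 0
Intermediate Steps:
N = 11 (N = 8 + 3 = 11)
Q(d) = d*(11 + d) (Q(d) = (11 + d)*d = d*(11 + d))
((-13 - G(6)) + Q(4))*0 = ((-13 - 1*6³) + 4*(11 + 4))*0 = ((-13 - 1*216) + 4*15)*0 = ((-13 - 216) + 60)*0 = (-229 + 60)*0 = -169*0 = 0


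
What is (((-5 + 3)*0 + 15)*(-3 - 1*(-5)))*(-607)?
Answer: -18210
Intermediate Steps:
(((-5 + 3)*0 + 15)*(-3 - 1*(-5)))*(-607) = ((-2*0 + 15)*(-3 + 5))*(-607) = ((0 + 15)*2)*(-607) = (15*2)*(-607) = 30*(-607) = -18210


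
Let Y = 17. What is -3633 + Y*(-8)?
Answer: -3769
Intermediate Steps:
-3633 + Y*(-8) = -3633 + 17*(-8) = -3633 - 136 = -3769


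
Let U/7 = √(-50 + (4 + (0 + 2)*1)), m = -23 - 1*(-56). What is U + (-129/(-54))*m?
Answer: 473/6 + 14*I*√11 ≈ 78.833 + 46.433*I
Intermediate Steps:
m = 33 (m = -23 + 56 = 33)
U = 14*I*√11 (U = 7*√(-50 + (4 + (0 + 2)*1)) = 7*√(-50 + (4 + 2*1)) = 7*√(-50 + (4 + 2)) = 7*√(-50 + 6) = 7*√(-44) = 7*(2*I*√11) = 14*I*√11 ≈ 46.433*I)
U + (-129/(-54))*m = 14*I*√11 - 129/(-54)*33 = 14*I*√11 - 129*(-1/54)*33 = 14*I*√11 + (43/18)*33 = 14*I*√11 + 473/6 = 473/6 + 14*I*√11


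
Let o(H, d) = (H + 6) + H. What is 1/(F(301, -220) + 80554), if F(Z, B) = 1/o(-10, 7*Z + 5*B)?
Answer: 14/1127755 ≈ 1.2414e-5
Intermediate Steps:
o(H, d) = 6 + 2*H (o(H, d) = (6 + H) + H = 6 + 2*H)
F(Z, B) = -1/14 (F(Z, B) = 1/(6 + 2*(-10)) = 1/(6 - 20) = 1/(-14) = -1/14)
1/(F(301, -220) + 80554) = 1/(-1/14 + 80554) = 1/(1127755/14) = 14/1127755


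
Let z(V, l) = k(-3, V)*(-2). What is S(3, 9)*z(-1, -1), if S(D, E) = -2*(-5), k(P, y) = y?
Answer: 20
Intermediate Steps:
S(D, E) = 10
z(V, l) = -2*V (z(V, l) = V*(-2) = -2*V)
S(3, 9)*z(-1, -1) = 10*(-2*(-1)) = 10*2 = 20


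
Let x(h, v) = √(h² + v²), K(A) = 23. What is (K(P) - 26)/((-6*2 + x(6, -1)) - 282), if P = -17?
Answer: 882/86399 + 3*√37/86399 ≈ 0.010420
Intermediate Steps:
(K(P) - 26)/((-6*2 + x(6, -1)) - 282) = (23 - 26)/((-6*2 + √(6² + (-1)²)) - 282) = -3/((-12 + √(36 + 1)) - 282) = -3/((-12 + √37) - 282) = -3/(-294 + √37)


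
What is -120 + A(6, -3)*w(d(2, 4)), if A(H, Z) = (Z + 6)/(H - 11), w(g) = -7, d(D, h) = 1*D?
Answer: -579/5 ≈ -115.80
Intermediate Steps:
d(D, h) = D
A(H, Z) = (6 + Z)/(-11 + H)
-120 + A(6, -3)*w(d(2, 4)) = -120 + ((6 - 3)/(-11 + 6))*(-7) = -120 + (3/(-5))*(-7) = -120 - 1/5*3*(-7) = -120 - 3/5*(-7) = -120 + 21/5 = -579/5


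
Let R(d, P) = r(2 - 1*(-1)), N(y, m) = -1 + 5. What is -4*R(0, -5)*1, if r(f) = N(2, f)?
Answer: -16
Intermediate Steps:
N(y, m) = 4
r(f) = 4
R(d, P) = 4
-4*R(0, -5)*1 = -4*4*1 = -16*1 = -16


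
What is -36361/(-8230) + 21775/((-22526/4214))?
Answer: -53883178401/13242070 ≈ -4069.1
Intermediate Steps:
-36361/(-8230) + 21775/((-22526/4214)) = -36361*(-1/8230) + 21775/((-22526*1/4214)) = 36361/8230 + 21775/(-1609/301) = 36361/8230 + 21775*(-301/1609) = 36361/8230 - 6554275/1609 = -53883178401/13242070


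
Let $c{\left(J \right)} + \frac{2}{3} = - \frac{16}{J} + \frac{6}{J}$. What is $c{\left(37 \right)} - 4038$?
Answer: $- \frac{448322}{111} \approx -4038.9$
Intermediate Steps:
$c{\left(J \right)} = - \frac{2}{3} - \frac{10}{J}$ ($c{\left(J \right)} = - \frac{2}{3} + \left(- \frac{16}{J} + \frac{6}{J}\right) = - \frac{2}{3} - \frac{10}{J}$)
$c{\left(37 \right)} - 4038 = \left(- \frac{2}{3} - \frac{10}{37}\right) - 4038 = - \frac{104}{111} - 4038 = - \frac{448322}{111}$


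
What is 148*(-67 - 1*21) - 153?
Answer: -13177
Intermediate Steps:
148*(-67 - 1*21) - 153 = 148*(-67 - 21) - 153 = 148*(-88) - 153 = -13024 - 153 = -13177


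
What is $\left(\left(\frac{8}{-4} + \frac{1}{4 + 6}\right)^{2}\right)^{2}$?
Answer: $\frac{130321}{10000} \approx 13.032$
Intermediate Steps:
$\left(\left(\frac{8}{-4} + \frac{1}{4 + 6}\right)^{2}\right)^{2} = \left(\left(8 \left(- \frac{1}{4}\right) + \frac{1}{10}\right)^{2}\right)^{2} = \left(\left(-2 + \frac{1}{10}\right)^{2}\right)^{2} = \left(\left(- \frac{19}{10}\right)^{2}\right)^{2} = \left(\frac{361}{100}\right)^{2} = \frac{130321}{10000}$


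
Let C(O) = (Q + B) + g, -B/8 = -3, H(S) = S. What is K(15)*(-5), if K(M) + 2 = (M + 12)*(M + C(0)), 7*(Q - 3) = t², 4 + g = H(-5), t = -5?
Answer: -34490/7 ≈ -4927.1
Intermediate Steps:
g = -9 (g = -4 - 5 = -9)
B = 24 (B = -8*(-3) = 24)
Q = 46/7 (Q = 3 + (⅐)*(-5)² = 3 + (⅐)*25 = 3 + 25/7 = 46/7 ≈ 6.5714)
C(O) = 151/7 (C(O) = (46/7 + 24) - 9 = 214/7 - 9 = 151/7)
K(M) = -2 + (12 + M)*(151/7 + M) (K(M) = -2 + (M + 12)*(M + 151/7) = -2 + (12 + M)*(151/7 + M))
K(15)*(-5) = (1798/7 + 15² + (235/7)*15)*(-5) = (1798/7 + 225 + 3525/7)*(-5) = (6898/7)*(-5) = -34490/7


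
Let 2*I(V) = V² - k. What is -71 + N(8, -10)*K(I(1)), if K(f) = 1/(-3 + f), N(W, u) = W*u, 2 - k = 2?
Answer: -39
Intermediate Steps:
k = 0 (k = 2 - 1*2 = 2 - 2 = 0)
I(V) = V²/2 (I(V) = (V² - 1*0)/2 = (V² + 0)/2 = V²/2)
-71 + N(8, -10)*K(I(1)) = -71 + (8*(-10))/(-3 + (½)*1²) = -71 - 80/(-3 + (½)*1) = -71 - 80/(-3 + ½) = -71 - 80/(-5/2) = -71 - 80*(-⅖) = -71 + 32 = -39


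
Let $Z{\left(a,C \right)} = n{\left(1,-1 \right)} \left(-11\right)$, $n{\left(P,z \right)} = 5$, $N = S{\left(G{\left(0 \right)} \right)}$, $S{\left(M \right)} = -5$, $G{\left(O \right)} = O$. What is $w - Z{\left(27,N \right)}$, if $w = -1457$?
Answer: $-1402$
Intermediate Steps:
$N = -5$
$Z{\left(a,C \right)} = -55$ ($Z{\left(a,C \right)} = 5 \left(-11\right) = -55$)
$w - Z{\left(27,N \right)} = -1457 - -55 = -1457 + 55 = -1402$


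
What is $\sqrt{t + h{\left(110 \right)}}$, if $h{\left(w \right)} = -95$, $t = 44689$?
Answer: $\sqrt{44594} \approx 211.17$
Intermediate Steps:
$\sqrt{t + h{\left(110 \right)}} = \sqrt{44689 - 95} = \sqrt{44594}$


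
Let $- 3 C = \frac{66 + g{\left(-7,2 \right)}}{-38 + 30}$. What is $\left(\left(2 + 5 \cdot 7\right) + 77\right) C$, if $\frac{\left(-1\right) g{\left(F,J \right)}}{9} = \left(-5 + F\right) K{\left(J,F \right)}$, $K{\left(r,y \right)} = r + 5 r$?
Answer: $\frac{12939}{2} \approx 6469.5$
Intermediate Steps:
$K{\left(r,y \right)} = 6 r$
$g{\left(F,J \right)} = - 54 J \left(-5 + F\right)$ ($g{\left(F,J \right)} = - 9 \left(-5 + F\right) 6 J = - 9 \cdot 6 J \left(-5 + F\right) = - 54 J \left(-5 + F\right)$)
$C = \frac{227}{4}$ ($C = - \frac{\left(66 + 54 \cdot 2 \left(5 - -7\right)\right) \frac{1}{-38 + 30}}{3} = - \frac{\left(66 + 54 \cdot 2 \left(5 + 7\right)\right) \frac{1}{-8}}{3} = - \frac{\left(66 + 54 \cdot 2 \cdot 12\right) \left(- \frac{1}{8}\right)}{3} = - \frac{\left(66 + 1296\right) \left(- \frac{1}{8}\right)}{3} = - \frac{1362 \left(- \frac{1}{8}\right)}{3} = \left(- \frac{1}{3}\right) \left(- \frac{681}{4}\right) = \frac{227}{4} \approx 56.75$)
$\left(\left(2 + 5 \cdot 7\right) + 77\right) C = \left(\left(2 + 5 \cdot 7\right) + 77\right) \frac{227}{4} = \left(\left(2 + 35\right) + 77\right) \frac{227}{4} = \left(37 + 77\right) \frac{227}{4} = 114 \cdot \frac{227}{4} = \frac{12939}{2}$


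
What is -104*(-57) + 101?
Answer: 6029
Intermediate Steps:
-104*(-57) + 101 = 5928 + 101 = 6029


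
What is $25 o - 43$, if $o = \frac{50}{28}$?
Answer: $\frac{23}{14} \approx 1.6429$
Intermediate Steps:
$o = \frac{25}{14}$ ($o = 50 \cdot \frac{1}{28} = \frac{25}{14} \approx 1.7857$)
$25 o - 43 = 25 \cdot \frac{25}{14} - 43 = \frac{625}{14} - 43 = \frac{23}{14}$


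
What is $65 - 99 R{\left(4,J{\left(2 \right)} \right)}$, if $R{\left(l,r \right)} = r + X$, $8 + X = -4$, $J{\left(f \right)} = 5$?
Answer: $758$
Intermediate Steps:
$X = -12$ ($X = -8 - 4 = -12$)
$R{\left(l,r \right)} = -12 + r$ ($R{\left(l,r \right)} = r - 12 = -12 + r$)
$65 - 99 R{\left(4,J{\left(2 \right)} \right)} = 65 - 99 \left(-12 + 5\right) = 65 - -693 = 65 + 693 = 758$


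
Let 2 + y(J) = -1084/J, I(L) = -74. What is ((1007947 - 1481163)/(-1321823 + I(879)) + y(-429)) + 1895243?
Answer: 1074781081189945/567093813 ≈ 1.8952e+6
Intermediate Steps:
y(J) = -2 - 1084/J
((1007947 - 1481163)/(-1321823 + I(879)) + y(-429)) + 1895243 = ((1007947 - 1481163)/(-1321823 - 74) + (-2 - 1084/(-429))) + 1895243 = (-473216/(-1321897) + (-2 - 1084*(-1/429))) + 1895243 = (-473216*(-1/1321897) + (-2 + 1084/429)) + 1895243 = (473216/1321897 + 226/429) + 1895243 = 501758386/567093813 + 1895243 = 1074781081189945/567093813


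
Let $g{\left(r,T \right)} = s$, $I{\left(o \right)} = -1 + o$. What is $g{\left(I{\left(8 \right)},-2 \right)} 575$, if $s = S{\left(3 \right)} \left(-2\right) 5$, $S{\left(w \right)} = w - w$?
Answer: $0$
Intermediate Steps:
$S{\left(w \right)} = 0$
$s = 0$ ($s = 0 \left(-2\right) 5 = 0 \cdot 5 = 0$)
$g{\left(r,T \right)} = 0$
$g{\left(I{\left(8 \right)},-2 \right)} 575 = 0 \cdot 575 = 0$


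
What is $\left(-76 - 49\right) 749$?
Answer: $-93625$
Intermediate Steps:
$\left(-76 - 49\right) 749 = \left(-125\right) 749 = -93625$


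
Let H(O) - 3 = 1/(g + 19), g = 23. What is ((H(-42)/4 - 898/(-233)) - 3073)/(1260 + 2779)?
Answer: -120109057/158102616 ≈ -0.75969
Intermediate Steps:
H(O) = 127/42 (H(O) = 3 + 1/(23 + 19) = 3 + 1/42 = 127/42)
((H(-42)/4 - 898/(-233)) - 3073)/(1260 + 2779) = (((127/42)/4 - 898/(-233)) - 3073)/(1260 + 2779) = (((127/42)*(¼) - 898*(-1/233)) - 3073)/4039 = ((127/168 + 898/233) - 3073)*(1/4039) = (180455/39144 - 3073)*(1/4039) = -120109057/39144*1/4039 = -120109057/158102616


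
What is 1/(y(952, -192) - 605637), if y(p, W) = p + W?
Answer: -1/604877 ≈ -1.6532e-6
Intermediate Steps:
y(p, W) = W + p
1/(y(952, -192) - 605637) = 1/((-192 + 952) - 605637) = 1/(760 - 605637) = 1/(-604877) = -1/604877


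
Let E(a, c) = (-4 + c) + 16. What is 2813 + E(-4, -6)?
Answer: 2819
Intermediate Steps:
E(a, c) = 12 + c
2813 + E(-4, -6) = 2813 + (12 - 6) = 2813 + 6 = 2819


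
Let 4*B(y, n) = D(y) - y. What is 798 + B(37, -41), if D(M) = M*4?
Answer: 3303/4 ≈ 825.75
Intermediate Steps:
D(M) = 4*M
B(y, n) = 3*y/4 (B(y, n) = (4*y - y)/4 = (3*y)/4 = 3*y/4)
798 + B(37, -41) = 798 + (3/4)*37 = 798 + 111/4 = 3303/4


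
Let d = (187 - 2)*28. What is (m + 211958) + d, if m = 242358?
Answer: 459496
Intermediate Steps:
d = 5180 (d = 185*28 = 5180)
(m + 211958) + d = (242358 + 211958) + 5180 = 454316 + 5180 = 459496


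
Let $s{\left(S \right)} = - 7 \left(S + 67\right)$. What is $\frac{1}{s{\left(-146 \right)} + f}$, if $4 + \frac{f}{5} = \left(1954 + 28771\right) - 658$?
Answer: $\frac{1}{150868} \approx 6.6283 \cdot 10^{-6}$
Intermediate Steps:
$s{\left(S \right)} = -469 - 7 S$ ($s{\left(S \right)} = - 7 \left(67 + S\right) = -469 - 7 S$)
$f = 150315$ ($f = -20 + 5 \left(\left(1954 + 28771\right) - 658\right) = -20 + 5 \left(30725 - 658\right) = -20 + 5 \cdot 30067 = -20 + 150335 = 150315$)
$\frac{1}{s{\left(-146 \right)} + f} = \frac{1}{\left(-469 - -1022\right) + 150315} = \frac{1}{\left(-469 + 1022\right) + 150315} = \frac{1}{553 + 150315} = \frac{1}{150868}$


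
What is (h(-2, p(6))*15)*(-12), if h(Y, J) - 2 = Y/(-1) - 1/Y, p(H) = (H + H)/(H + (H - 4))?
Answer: -810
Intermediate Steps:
p(H) = 2*H/(-4 + 2*H) (p(H) = (2*H)/(H + (-4 + H)) = (2*H)/(-4 + 2*H) = 2*H/(-4 + 2*H))
h(Y, J) = 2 - Y - 1/Y (h(Y, J) = 2 + (Y/(-1) - 1/Y) = 2 + (Y*(-1) - 1/Y) = 2 + (-Y - 1/Y) = 2 - Y - 1/Y)
(h(-2, p(6))*15)*(-12) = ((2 - 1*(-2) - 1/(-2))*15)*(-12) = ((2 + 2 - 1*(-½))*15)*(-12) = ((2 + 2 + ½)*15)*(-12) = ((9/2)*15)*(-12) = (135/2)*(-12) = -810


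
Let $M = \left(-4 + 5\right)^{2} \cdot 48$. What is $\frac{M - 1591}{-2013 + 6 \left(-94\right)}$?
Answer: $\frac{1543}{2577} \approx 0.59876$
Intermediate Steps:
$M = 48$ ($M = 1^{2} \cdot 48 = 1 \cdot 48 = 48$)
$\frac{M - 1591}{-2013 + 6 \left(-94\right)} = \frac{48 - 1591}{-2013 + 6 \left(-94\right)} = - \frac{1543}{-2013 - 564} = - \frac{1543}{-2577} = \left(-1543\right) \left(- \frac{1}{2577}\right) = \frac{1543}{2577}$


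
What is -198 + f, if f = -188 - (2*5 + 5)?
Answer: -401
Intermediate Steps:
f = -203 (f = -188 - (10 + 5) = -188 - 1*15 = -188 - 15 = -203)
-198 + f = -198 - 203 = -401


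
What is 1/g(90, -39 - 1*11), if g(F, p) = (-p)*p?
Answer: -1/2500 ≈ -0.00040000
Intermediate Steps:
g(F, p) = -p²
1/g(90, -39 - 1*11) = 1/(-(-39 - 1*11)²) = 1/(-(-39 - 11)²) = 1/(-1*(-50)²) = 1/(-1*2500) = 1/(-2500) = -1/2500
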